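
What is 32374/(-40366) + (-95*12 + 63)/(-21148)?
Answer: -320585585/426830084 ≈ -0.75108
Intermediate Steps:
32374/(-40366) + (-95*12 + 63)/(-21148) = 32374*(-1/40366) + (-1140 + 63)*(-1/21148) = -16187/20183 - 1077*(-1/21148) = -16187/20183 + 1077/21148 = -320585585/426830084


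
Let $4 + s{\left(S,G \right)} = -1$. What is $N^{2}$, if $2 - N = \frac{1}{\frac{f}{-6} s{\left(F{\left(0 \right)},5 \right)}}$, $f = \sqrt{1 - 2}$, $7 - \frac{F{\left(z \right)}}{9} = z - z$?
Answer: $\frac{64}{25} + \frac{24 i}{5} \approx 2.56 + 4.8 i$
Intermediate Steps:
$F{\left(z \right)} = 63$ ($F{\left(z \right)} = 63 - 9 \left(z - z\right) = 63 - 0 = 63 + 0 = 63$)
$s{\left(S,G \right)} = -5$ ($s{\left(S,G \right)} = -4 - 1 = -5$)
$f = i$ ($f = \sqrt{-1} = i \approx 1.0 i$)
$N = 2 + \frac{6 i}{5}$ ($N = 2 - \frac{1}{\frac{i}{-6} \left(-5\right)} = 2 - \frac{1}{i \left(- \frac{1}{6}\right) \left(-5\right)} = 2 - \frac{1}{- \frac{i}{6} \left(-5\right)} = 2 - \frac{1}{\frac{5}{6} i} = 2 - - \frac{6 i}{5} = 2 + \frac{6 i}{5} \approx 2.0 + 1.2 i$)
$N^{2} = \left(2 + \frac{6 i}{5}\right)^{2}$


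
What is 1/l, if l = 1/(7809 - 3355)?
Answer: 4454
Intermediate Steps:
l = 1/4454 ≈ 0.00022452
1/l = 1/(1/4454) = 4454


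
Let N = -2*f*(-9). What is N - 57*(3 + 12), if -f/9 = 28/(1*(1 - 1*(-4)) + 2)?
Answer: -1503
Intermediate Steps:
f = -36 (f = -252/(1*(1 - 1*(-4)) + 2) = -252/(1*(1 + 4) + 2) = -252/(1*5 + 2) = -252/(5 + 2) = -252/7 = -9*4 = -36)
N = -648 (N = -2*(-36)*(-9) = 72*(-9) = -648)
N - 57*(3 + 12) = -648 - 57*(3 + 12) = -648 - 57*15 = -648 - 855 = -1503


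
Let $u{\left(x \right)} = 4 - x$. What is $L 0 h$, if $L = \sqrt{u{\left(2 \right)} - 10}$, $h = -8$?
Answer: $0$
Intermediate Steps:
$L = 2 i \sqrt{2}$ ($L = \sqrt{\left(4 - 2\right) - 10} = \sqrt{2 - 10} = \sqrt{-8} = 2 i \sqrt{2} \approx 2.8284 i$)
$L 0 h = 2 i \sqrt{2} \cdot 0 \left(-8\right) = 0 \left(-8\right) = 0$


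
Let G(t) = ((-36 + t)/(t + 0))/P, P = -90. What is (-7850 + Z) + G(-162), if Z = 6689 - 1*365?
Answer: -1236071/810 ≈ -1526.0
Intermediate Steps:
Z = 6324 (Z = 6689 - 365 = 6324)
G(t) = -(-36 + t)/(90*t) (G(t) = ((-36 + t)/(t + 0))/(-90) = ((-36 + t)/t)*(-1/90) = -(-36 + t)/(90*t))
(-7850 + Z) + G(-162) = (-7850 + 6324) + (1/90)*(36 - 1*(-162))/(-162) = -1526 + (1/90)*(-1/162)*(36 + 162) = -1526 + (1/90)*(-1/162)*198 = -1526 - 11/810 = -1236071/810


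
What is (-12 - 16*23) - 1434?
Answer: -1814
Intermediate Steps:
(-12 - 16*23) - 1434 = (-12 - 368) - 1434 = -380 - 1434 = -1814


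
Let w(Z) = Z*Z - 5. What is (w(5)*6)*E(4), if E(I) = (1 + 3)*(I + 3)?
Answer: 3360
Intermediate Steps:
w(Z) = -5 + Z² (w(Z) = Z² - 5 = -5 + Z²)
E(I) = 12 + 4*I (E(I) = 4*(3 + I) = 12 + 4*I)
(w(5)*6)*E(4) = ((-5 + 5²)*6)*(12 + 4*4) = ((-5 + 25)*6)*(12 + 16) = (20*6)*28 = 120*28 = 3360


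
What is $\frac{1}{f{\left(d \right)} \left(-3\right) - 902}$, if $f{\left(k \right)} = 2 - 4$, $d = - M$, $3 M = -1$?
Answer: $- \frac{1}{896} \approx -0.0011161$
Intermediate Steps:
$M = - \frac{1}{3}$ ($M = \frac{1}{3} \left(-1\right) = - \frac{1}{3} \approx -0.33333$)
$d = \frac{1}{3}$ ($d = \left(-1\right) \left(- \frac{1}{3}\right) = \frac{1}{3} \approx 0.33333$)
$f{\left(k \right)} = -2$ ($f{\left(k \right)} = 2 - 4 = -2$)
$\frac{1}{f{\left(d \right)} \left(-3\right) - 902} = \frac{1}{\left(-2\right) \left(-3\right) - 902} = \frac{1}{6 - 902} = \frac{1}{-896} = - \frac{1}{896}$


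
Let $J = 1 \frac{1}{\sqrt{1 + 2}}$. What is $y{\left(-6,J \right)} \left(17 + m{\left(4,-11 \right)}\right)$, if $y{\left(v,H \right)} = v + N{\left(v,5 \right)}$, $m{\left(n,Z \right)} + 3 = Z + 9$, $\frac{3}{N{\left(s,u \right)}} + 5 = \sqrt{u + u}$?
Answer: $-84 - \frac{12 \sqrt{10}}{5} \approx -91.589$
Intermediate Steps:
$N{\left(s,u \right)} = \frac{3}{-5 + \sqrt{2} \sqrt{u}}$ ($N{\left(s,u \right)} = \frac{3}{-5 + \sqrt{u + u}} = \frac{3}{-5 + \sqrt{2 u}} = \frac{3}{-5 + \sqrt{2} \sqrt{u}}$)
$J = \frac{\sqrt{3}}{3}$ ($J = 1 \frac{1}{\sqrt{3}} = 1 \frac{\sqrt{3}}{3} = \frac{\sqrt{3}}{3} \approx 0.57735$)
$m{\left(n,Z \right)} = 6 + Z$ ($m{\left(n,Z \right)} = -3 + \left(Z + 9\right) = -3 + \left(9 + Z\right) = 6 + Z$)
$y{\left(v,H \right)} = v + \frac{3}{-5 + \sqrt{10}}$ ($y{\left(v,H \right)} = v + \frac{3}{-5 + \sqrt{2} \sqrt{5}} = v + \frac{3}{-5 + \sqrt{10}}$)
$y{\left(-6,J \right)} \left(17 + m{\left(4,-11 \right)}\right) = \left(-1 - 6 - \frac{\sqrt{10}}{5}\right) \left(17 + \left(6 - 11\right)\right) = \left(-7 - \frac{\sqrt{10}}{5}\right) \left(17 - 5\right) = \left(-7 - \frac{\sqrt{10}}{5}\right) 12 = -84 - \frac{12 \sqrt{10}}{5}$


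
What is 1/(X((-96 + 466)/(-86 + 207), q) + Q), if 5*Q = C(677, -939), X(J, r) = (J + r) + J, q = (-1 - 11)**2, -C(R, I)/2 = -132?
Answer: 605/122764 ≈ 0.0049282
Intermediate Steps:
C(R, I) = 264 (C(R, I) = -2*(-132) = 264)
q = 144 (q = (-12)**2 = 144)
X(J, r) = r + 2*J
Q = 264/5 (Q = (1/5)*264 = 264/5 ≈ 52.800)
1/(X((-96 + 466)/(-86 + 207), q) + Q) = 1/((144 + 2*((-96 + 466)/(-86 + 207))) + 264/5) = 1/((144 + 2*(370/121)) + 264/5) = 1/((144 + 740/121) + 264/5) = 1/(18164/121 + 264/5) = 1/(122764/605) = 605/122764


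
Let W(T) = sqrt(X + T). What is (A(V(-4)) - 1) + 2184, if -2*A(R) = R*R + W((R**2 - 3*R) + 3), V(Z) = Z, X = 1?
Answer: 2175 - 2*sqrt(2) ≈ 2172.2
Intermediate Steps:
W(T) = sqrt(1 + T)
A(R) = -R**2/2 - sqrt(4 + R**2 - 3*R)/2 (A(R) = -(R*R + sqrt(1 + ((R**2 - 3*R) + 3)))/2 = -(R**2 + sqrt(1 + (3 + R**2 - 3*R)))/2 = -(R**2 + sqrt(4 + R**2 - 3*R))/2 = -R**2/2 - sqrt(4 + R**2 - 3*R)/2)
(A(V(-4)) - 1) + 2184 = ((-1/2*(-4)**2 - sqrt(4 + (-4)**2 - 3*(-4))/2) - 1) + 2184 = ((-1/2*16 - sqrt(4 + 16 + 12)/2) - 1) + 2184 = ((-8 - 2*sqrt(2)) - 1) + 2184 = (-9 - 2*sqrt(2)) + 2184 = 2175 - 2*sqrt(2)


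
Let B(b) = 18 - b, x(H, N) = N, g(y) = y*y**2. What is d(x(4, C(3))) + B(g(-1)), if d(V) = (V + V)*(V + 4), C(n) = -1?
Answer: 13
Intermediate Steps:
g(y) = y**3
d(V) = 2*V*(4 + V) (d(V) = (2*V)*(4 + V) = 2*V*(4 + V))
d(x(4, C(3))) + B(g(-1)) = 2*(-1)*(4 - 1) + (18 - 1*(-1)**3) = 2*(-1)*3 + (18 - 1*(-1)) = -6 + (18 + 1) = -6 + 19 = 13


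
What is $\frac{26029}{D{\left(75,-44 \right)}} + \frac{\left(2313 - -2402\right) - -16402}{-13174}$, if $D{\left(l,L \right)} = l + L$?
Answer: $\frac{342251419}{408394} \approx 838.04$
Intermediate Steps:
$D{\left(l,L \right)} = L + l$
$\frac{26029}{D{\left(75,-44 \right)}} + \frac{\left(2313 - -2402\right) - -16402}{-13174} = \frac{26029}{-44 + 75} + \frac{\left(2313 - -2402\right) - -16402}{-13174} = \frac{26029}{31} + \left(\left(2313 + 2402\right) + 16402\right) \left(- \frac{1}{13174}\right) = 26029 \cdot \frac{1}{31} + \left(4715 + 16402\right) \left(- \frac{1}{13174}\right) = \frac{26029}{31} + 21117 \left(- \frac{1}{13174}\right) = \frac{26029}{31} - \frac{21117}{13174} = \frac{342251419}{408394}$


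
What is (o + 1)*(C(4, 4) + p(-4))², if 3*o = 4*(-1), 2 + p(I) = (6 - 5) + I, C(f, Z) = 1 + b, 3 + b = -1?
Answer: -64/3 ≈ -21.333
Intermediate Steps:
b = -4 (b = -3 - 1 = -4)
C(f, Z) = -3 (C(f, Z) = 1 - 4 = -3)
p(I) = -1 + I (p(I) = -2 + ((6 - 5) + I) = -2 + (1 + I) = -1 + I)
o = -4/3 (o = (4*(-1))/3 = (⅓)*(-4) = -4/3 ≈ -1.3333)
(o + 1)*(C(4, 4) + p(-4))² = (-4/3 + 1)*(-3 + (-1 - 4))² = -(-3 - 5)²/3 = -⅓*(-8)² = -⅓*64 = -64/3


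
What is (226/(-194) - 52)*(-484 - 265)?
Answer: 3862593/97 ≈ 39821.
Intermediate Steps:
(226/(-194) - 52)*(-484 - 265) = (226*(-1/194) - 52)*(-749) = (-113/97 - 52)*(-749) = -5157/97*(-749) = 3862593/97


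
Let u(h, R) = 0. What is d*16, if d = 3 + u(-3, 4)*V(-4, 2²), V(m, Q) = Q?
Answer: 48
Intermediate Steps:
d = 3 (d = 3 + 0*2² = 3 + 0*4 = 3 + 0 = 3)
d*16 = 3*16 = 48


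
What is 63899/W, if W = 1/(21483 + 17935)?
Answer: 2518770782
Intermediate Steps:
W = 1/39418 ≈ 2.5369e-5
63899/W = 63899/(1/39418) = 63899*39418 = 2518770782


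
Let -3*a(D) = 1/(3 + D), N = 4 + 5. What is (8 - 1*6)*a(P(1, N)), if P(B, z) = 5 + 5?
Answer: -2/39 ≈ -0.051282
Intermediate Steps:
N = 9
P(B, z) = 10
a(D) = -1/(3*(3 + D))
(8 - 1*6)*a(P(1, N)) = (8 - 1*6)*(-1/(9 + 3*10)) = (8 - 6)*(-1/(9 + 30)) = 2*(-1/39) = -2/39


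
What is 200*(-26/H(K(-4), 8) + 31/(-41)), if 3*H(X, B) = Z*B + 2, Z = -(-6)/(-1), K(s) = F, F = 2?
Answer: 177200/943 ≈ 187.91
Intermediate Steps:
K(s) = 2
Z = -6 (Z = -(-6)*(-1) = -1*6 = -6)
H(X, B) = 2/3 - 2*B (H(X, B) = (-6*B + 2)/3 = (2 - 6*B)/3 = 2/3 - 2*B)
200*(-26/H(K(-4), 8) + 31/(-41)) = 200*(-26/(2/3 - 2*8) + 31/(-41)) = 200*(-26/(2/3 - 16) + 31*(-1/41)) = 200*(-26/(-46/3) - 31/41) = 200*(-26*(-3/46) - 31/41) = 200*(39/23 - 31/41) = 200*(886/943) = 177200/943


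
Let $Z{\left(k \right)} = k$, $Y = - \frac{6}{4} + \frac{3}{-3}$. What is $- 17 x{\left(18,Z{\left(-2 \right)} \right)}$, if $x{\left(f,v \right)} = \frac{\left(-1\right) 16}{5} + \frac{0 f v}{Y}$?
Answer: $\frac{272}{5} \approx 54.4$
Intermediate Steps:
$Y = - \frac{5}{2}$ ($Y = \left(-6\right) \frac{1}{4} + 3 \left(- \frac{1}{3}\right) = - \frac{3}{2} - 1 = - \frac{5}{2} \approx -2.5$)
$x{\left(f,v \right)} = - \frac{16}{5}$ ($x{\left(f,v \right)} = \frac{\left(-1\right) 16}{5} + \frac{0 f v}{- \frac{5}{2}} = \left(-16\right) \frac{1}{5} + 0 v \left(- \frac{2}{5}\right) = - \frac{16}{5} + 0 \left(- \frac{2}{5}\right) = - \frac{16}{5} + 0 = - \frac{16}{5}$)
$- 17 x{\left(18,Z{\left(-2 \right)} \right)} = \left(-17\right) \left(- \frac{16}{5}\right) = \frac{272}{5}$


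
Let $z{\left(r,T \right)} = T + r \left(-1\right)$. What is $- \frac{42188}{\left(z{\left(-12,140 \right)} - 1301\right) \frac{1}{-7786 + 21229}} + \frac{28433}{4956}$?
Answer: $\frac{936915075007}{1898148} \approx 4.9359 \cdot 10^{5}$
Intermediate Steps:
$z{\left(r,T \right)} = T - r$
$- \frac{42188}{\left(z{\left(-12,140 \right)} - 1301\right) \frac{1}{-7786 + 21229}} + \frac{28433}{4956} = - \frac{42188}{\left(\left(140 - -12\right) - 1301\right) \frac{1}{-7786 + 21229}} + \frac{28433}{4956} = - \frac{42188}{\left(\left(140 + 12\right) - 1301\right) \frac{1}{13443}} + 28433 \cdot \frac{1}{4956} = - \frac{42188}{\left(152 - 1301\right) \frac{1}{13443}} + \frac{28433}{4956} = - \frac{42188}{\left(-1149\right) \frac{1}{13443}} + \frac{28433}{4956} = - \frac{42188}{- \frac{383}{4481}} + \frac{28433}{4956} = \left(-42188\right) \left(- \frac{4481}{383}\right) + \frac{28433}{4956} = \frac{189044428}{383} + \frac{28433}{4956} = \frac{936915075007}{1898148}$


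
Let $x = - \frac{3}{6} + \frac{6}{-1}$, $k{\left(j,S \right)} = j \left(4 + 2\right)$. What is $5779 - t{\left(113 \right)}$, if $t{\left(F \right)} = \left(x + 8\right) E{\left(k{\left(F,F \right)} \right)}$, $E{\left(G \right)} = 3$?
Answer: $\frac{11549}{2} \approx 5774.5$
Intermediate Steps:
$k{\left(j,S \right)} = 6 j$ ($k{\left(j,S \right)} = j 6 = 6 j$)
$x = - \frac{13}{2}$ ($x = \left(-3\right) \frac{1}{6} + 6 \left(-1\right) = - \frac{1}{2} - 6 = - \frac{13}{2} \approx -6.5$)
$t{\left(F \right)} = \frac{9}{2}$ ($t{\left(F \right)} = \left(- \frac{13}{2} + 8\right) 3 = \frac{3}{2} \cdot 3 = \frac{9}{2}$)
$5779 - t{\left(113 \right)} = 5779 - \frac{9}{2} = \frac{11549}{2}$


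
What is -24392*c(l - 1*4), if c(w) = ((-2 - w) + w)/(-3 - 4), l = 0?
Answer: -48784/7 ≈ -6969.1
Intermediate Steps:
c(w) = 2/7 (c(w) = -2/(-7) = -2*(-⅐) = 2/7)
-24392*c(l - 1*4) = -24392*2/7 = -48784/7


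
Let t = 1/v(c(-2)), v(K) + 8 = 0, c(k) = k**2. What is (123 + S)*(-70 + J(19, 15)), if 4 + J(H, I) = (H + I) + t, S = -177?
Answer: 8667/4 ≈ 2166.8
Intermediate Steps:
v(K) = -8 (v(K) = -8 + 0 = -8)
t = -1/8 (t = 1/(-8) = 1*(-1/8) = -1/8 ≈ -0.12500)
J(H, I) = -33/8 + H + I (J(H, I) = -4 + ((H + I) - 1/8) = -4 + (-1/8 + H + I) = -33/8 + H + I)
(123 + S)*(-70 + J(19, 15)) = (123 - 177)*(-70 + (-33/8 + 19 + 15)) = -54*(-70 + 239/8) = -54*(-321/8) = 8667/4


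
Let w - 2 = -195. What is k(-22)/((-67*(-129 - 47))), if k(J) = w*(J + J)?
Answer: 193/268 ≈ 0.72015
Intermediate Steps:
w = -193 (w = 2 - 195 = -193)
k(J) = -386*J (k(J) = -193*(J + J) = -386*J)
k(-22)/((-67*(-129 - 47))) = (-386*(-22))/((-67*(-129 - 47))) = 8492/((-67*(-176))) = 8492/11792 = 8492*(1/11792) = 193/268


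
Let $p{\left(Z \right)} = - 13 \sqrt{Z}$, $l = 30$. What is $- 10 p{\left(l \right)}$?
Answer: $130 \sqrt{30} \approx 712.04$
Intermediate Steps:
$- 10 p{\left(l \right)} = - 10 \left(- 13 \sqrt{30}\right) = 130 \sqrt{30}$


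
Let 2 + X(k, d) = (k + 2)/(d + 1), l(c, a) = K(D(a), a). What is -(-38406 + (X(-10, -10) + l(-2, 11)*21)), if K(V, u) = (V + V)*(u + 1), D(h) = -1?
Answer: 350200/9 ≈ 38911.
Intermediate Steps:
K(V, u) = 2*V*(1 + u) (K(V, u) = (2*V)*(1 + u) = 2*V*(1 + u))
l(c, a) = -2 - 2*a (l(c, a) = 2*(-1)*(1 + a) = -2 - 2*a)
X(k, d) = -2 + (2 + k)/(1 + d) (X(k, d) = -2 + (k + 2)/(d + 1) = -2 + (2 + k)/(1 + d))
-(-38406 + (X(-10, -10) + l(-2, 11)*21)) = -(-38406 + ((-10 - 2*(-10))/(1 - 10) + (-2 - 2*11)*21)) = -(-38406 + ((-10 + 20)/(-9) + (-2 - 22)*21)) = -(-38406 + (-⅑*10 - 24*21)) = -(-38406 + (-10/9 - 504)) = -(-38406 - 4546/9) = -1*(-350200/9) = 350200/9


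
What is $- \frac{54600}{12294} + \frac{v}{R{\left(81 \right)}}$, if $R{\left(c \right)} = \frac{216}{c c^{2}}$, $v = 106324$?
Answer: $\frac{1072024125127}{4098} \approx 2.616 \cdot 10^{8}$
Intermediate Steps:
$R{\left(c \right)} = \frac{216}{c^{3}}$
$- \frac{54600}{12294} + \frac{v}{R{\left(81 \right)}} = - \frac{54600}{12294} + \frac{106324}{216 \cdot \frac{1}{531441}} = \left(-54600\right) \frac{1}{12294} + \frac{106324}{216 \cdot \frac{1}{531441}} = - \frac{9100}{2049} + \frac{106324}{\frac{8}{19683}} = - \frac{9100}{2049} + 106324 \cdot \frac{19683}{8} = - \frac{9100}{2049} + \frac{523193823}{2} = \frac{1072024125127}{4098}$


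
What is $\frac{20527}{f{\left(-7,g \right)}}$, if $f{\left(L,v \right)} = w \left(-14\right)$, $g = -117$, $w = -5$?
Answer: $\frac{20527}{70} \approx 293.24$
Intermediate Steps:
$f{\left(L,v \right)} = 70$ ($f{\left(L,v \right)} = \left(-5\right) \left(-14\right) = 70$)
$\frac{20527}{f{\left(-7,g \right)}} = \frac{20527}{70}$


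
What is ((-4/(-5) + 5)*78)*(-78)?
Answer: -176436/5 ≈ -35287.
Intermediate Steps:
((-4/(-5) + 5)*78)*(-78) = ((-4*(-1)/5 + 5)*78)*(-78) = ((-1*(-⅘) + 5)*78)*(-78) = ((⅘ + 5)*78)*(-78) = ((29/5)*78)*(-78) = (2262/5)*(-78) = -176436/5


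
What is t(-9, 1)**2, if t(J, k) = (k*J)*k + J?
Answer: 324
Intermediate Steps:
t(J, k) = J + J*k**2 (t(J, k) = (J*k)*k + J = J*k**2 + J = J + J*k**2)
t(-9, 1)**2 = (-9*(1 + 1**2))**2 = (-9*(1 + 1))**2 = (-9*2)**2 = (-18)**2 = 324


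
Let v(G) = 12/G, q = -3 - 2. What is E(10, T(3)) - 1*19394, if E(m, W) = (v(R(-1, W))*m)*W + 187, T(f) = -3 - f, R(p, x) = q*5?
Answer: -95891/5 ≈ -19178.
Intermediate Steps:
q = -5
R(p, x) = -25 (R(p, x) = -5*5 = -25)
E(m, W) = 187 - 12*W*m/25 (E(m, W) = ((12/(-25))*m)*W + 187 = ((12*(-1/25))*m)*W + 187 = (-12*m/25)*W + 187 = -12*W*m/25 + 187 = 187 - 12*W*m/25)
E(10, T(3)) - 1*19394 = (187 - 12/25*(-3 - 1*3)*10) - 1*19394 = (187 - 12/25*(-3 - 3)*10) - 19394 = (187 - 12/25*(-6)*10) - 19394 = (187 + 144/5) - 19394 = 1079/5 - 19394 = -95891/5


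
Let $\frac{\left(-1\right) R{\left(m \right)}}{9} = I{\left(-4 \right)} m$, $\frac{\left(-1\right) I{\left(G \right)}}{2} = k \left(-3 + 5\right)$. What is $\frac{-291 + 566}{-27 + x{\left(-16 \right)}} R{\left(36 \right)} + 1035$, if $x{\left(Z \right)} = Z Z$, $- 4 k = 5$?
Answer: $- \frac{208485}{229} \approx -910.42$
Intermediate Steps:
$k = - \frac{5}{4}$ ($k = \left(- \frac{1}{4}\right) 5 = - \frac{5}{4} \approx -1.25$)
$I{\left(G \right)} = 5$ ($I{\left(G \right)} = - 2 \left(- \frac{5 \left(-3 + 5\right)}{4}\right) = - 2 \left(\left(- \frac{5}{4}\right) 2\right) = \left(-2\right) \left(- \frac{5}{2}\right) = 5$)
$x{\left(Z \right)} = Z^{2}$
$R{\left(m \right)} = - 45 m$ ($R{\left(m \right)} = - 9 \cdot 5 m = - 45 m$)
$\frac{-291 + 566}{-27 + x{\left(-16 \right)}} R{\left(36 \right)} + 1035 = \frac{-291 + 566}{-27 + \left(-16\right)^{2}} \left(\left(-45\right) 36\right) + 1035 = \frac{275}{-27 + 256} \left(-1620\right) + 1035 = \frac{275}{229} \left(-1620\right) + 1035 = - \frac{445500}{229} + 1035 = - \frac{208485}{229}$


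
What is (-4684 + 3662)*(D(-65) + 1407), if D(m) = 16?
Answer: -1454306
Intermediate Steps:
(-4684 + 3662)*(D(-65) + 1407) = (-4684 + 3662)*(16 + 1407) = -1022*1423 = -1454306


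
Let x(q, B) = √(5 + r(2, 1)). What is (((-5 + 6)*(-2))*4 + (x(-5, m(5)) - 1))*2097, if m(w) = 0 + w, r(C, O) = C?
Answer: -18873 + 2097*√7 ≈ -13325.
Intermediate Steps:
m(w) = w
x(q, B) = √7 (x(q, B) = √(5 + 2) = √7)
(((-5 + 6)*(-2))*4 + (x(-5, m(5)) - 1))*2097 = (((-5 + 6)*(-2))*4 + (√7 - 1))*2097 = ((1*(-2))*4 + (-1 + √7))*2097 = (-2*4 + (-1 + √7))*2097 = (-8 + (-1 + √7))*2097 = (-9 + √7)*2097 = -18873 + 2097*√7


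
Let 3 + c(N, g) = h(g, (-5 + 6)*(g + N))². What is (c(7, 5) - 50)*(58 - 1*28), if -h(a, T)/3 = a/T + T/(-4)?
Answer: 1695/8 ≈ 211.88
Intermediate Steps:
h(a, T) = 3*T/4 - 3*a/T (h(a, T) = -3*(a/T + T/(-4)) = -3*(a/T + T*(-¼)) = -3*(a/T - T/4) = -3*(-T/4 + a/T) = 3*T/4 - 3*a/T)
c(N, g) = -3 + (3*N/4 + 3*g/4 - 3*g/(N + g))² (c(N, g) = -3 + (3*((-5 + 6)*(g + N))/4 - 3*g/((-5 + 6)*(g + N)))² = -3 + (3*(1*(N + g))/4 - 3*g/(1*(N + g)))² = -3 + (3*(N + g)/4 - 3*g/(N + g))² = -3 + ((3*N/4 + 3*g/4) - 3*g/(N + g))² = -3 + (3*N/4 + 3*g/4 - 3*g/(N + g))²)
(c(7, 5) - 50)*(58 - 1*28) = ((-3 + 9*(-(7 + 5)² + 4*5)²/(16*(7 + 5)²)) - 50)*(58 - 1*28) = ((-3 + (9/16)*(-1*12² + 20)²/12²) - 50)*(58 - 28) = ((-3 + (9/16)*(1/144)*(-1*144 + 20)²) - 50)*30 = ((-3 + (9/16)*(1/144)*(-144 + 20)²) - 50)*30 = ((-3 + (9/16)*(1/144)*(-124)²) - 50)*30 = ((-3 + (9/16)*(1/144)*15376) - 50)*30 = ((-3 + 961/16) - 50)*30 = (913/16 - 50)*30 = (113/16)*30 = 1695/8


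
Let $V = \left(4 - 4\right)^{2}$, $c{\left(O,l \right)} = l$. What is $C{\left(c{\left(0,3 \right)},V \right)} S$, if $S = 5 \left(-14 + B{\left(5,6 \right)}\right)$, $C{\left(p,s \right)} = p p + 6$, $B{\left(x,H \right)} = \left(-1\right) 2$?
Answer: $-1200$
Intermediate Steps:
$B{\left(x,H \right)} = -2$
$V = 0$ ($V = 0^{2} = 0$)
$C{\left(p,s \right)} = 6 + p^{2}$ ($C{\left(p,s \right)} = p^{2} + 6 = 6 + p^{2}$)
$S = -80$ ($S = 5 \left(-14 - 2\right) = 5 \left(-16\right) = -80$)
$C{\left(c{\left(0,3 \right)},V \right)} S = \left(6 + 3^{2}\right) \left(-80\right) = \left(6 + 9\right) \left(-80\right) = 15 \left(-80\right) = -1200$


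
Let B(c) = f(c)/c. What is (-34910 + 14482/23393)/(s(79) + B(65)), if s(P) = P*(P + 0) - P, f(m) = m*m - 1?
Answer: -54949570/9801667 ≈ -5.6061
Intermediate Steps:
f(m) = -1 + m² (f(m) = m² - 1 = -1 + m²)
B(c) = (-1 + c²)/c
s(P) = P² - P (s(P) = P*P - P = P² - P)
(-34910 + 14482/23393)/(s(79) + B(65)) = (-34910 + 14482/23393)/(79*(-1 + 79) + (65 - 1/65)) = (-34910 + 14482*(1/23393))/(79*78 + (65 - 1*1/65)) = (-34910 + 14482/23393)/(6162 + (65 - 1/65)) = -816635148/(23393*(6162 + 4224/65)) = -816635148/(23393*404754/65) = -816635148/23393*65/404754 = -54949570/9801667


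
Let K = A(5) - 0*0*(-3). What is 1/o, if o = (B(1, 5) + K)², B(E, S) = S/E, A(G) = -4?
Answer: 1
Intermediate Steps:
K = -4 (K = -4 - 0*0*(-3) = -4 - 0*(-3) = -4 - 1*0 = -4 + 0 = -4)
o = 1 (o = (5/1 - 4)² = (5*1 - 4)² = (5 - 4)² = 1² = 1)
1/o = 1/1 = 1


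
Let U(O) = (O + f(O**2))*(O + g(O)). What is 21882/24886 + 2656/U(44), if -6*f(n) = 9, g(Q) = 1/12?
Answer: 55875159/24326065 ≈ 2.2969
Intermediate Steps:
g(Q) = 1/12
f(n) = -3/2 (f(n) = -1/6*9 = -3/2)
U(O) = (-3/2 + O)*(1/12 + O) (U(O) = (O - 3/2)*(O + 1/12) = (-3/2 + O)*(1/12 + O))
21882/24886 + 2656/U(44) = 21882/24886 + 2656/(-1/8 + 44**2 - 17/12*44) = 21882*(1/24886) + 2656/(-1/8 + 1936 - 187/3) = 10941/12443 + 2656/(44965/24) = 10941/12443 + 2656*(24/44965) = 10941/12443 + 63744/44965 = 55875159/24326065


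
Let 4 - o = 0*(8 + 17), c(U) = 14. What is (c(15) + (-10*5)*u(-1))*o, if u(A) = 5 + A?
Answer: -744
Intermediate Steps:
o = 4 (o = 4 - 0*(8 + 17) = 4 - 0*25 = 4 - 1*0 = 4 + 0 = 4)
(c(15) + (-10*5)*u(-1))*o = (14 + (-10*5)*(5 - 1))*4 = (14 - 50*4)*4 = (14 - 200)*4 = -186*4 = -744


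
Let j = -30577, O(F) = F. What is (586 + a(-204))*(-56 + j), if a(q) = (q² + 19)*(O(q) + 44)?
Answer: 204046841862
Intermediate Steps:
a(q) = (19 + q²)*(44 + q) (a(q) = (q² + 19)*(q + 44) = (19 + q²)*(44 + q))
(586 + a(-204))*(-56 + j) = (586 + (836 + (-204)³ + 19*(-204) + 44*(-204)²))*(-56 - 30577) = (586 + (836 - 8489664 - 3876 + 44*41616))*(-30633) = (586 + (836 - 8489664 - 3876 + 1831104))*(-30633) = (586 - 6661600)*(-30633) = -6661014*(-30633) = 204046841862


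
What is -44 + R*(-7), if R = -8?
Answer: 12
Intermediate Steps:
-44 + R*(-7) = -44 - 8*(-7) = -44 + 56 = 12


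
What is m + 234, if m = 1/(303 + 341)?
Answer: 150697/644 ≈ 234.00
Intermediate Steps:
m = 1/644 ≈ 0.0015528
m + 234 = 1/644 + 234 = 150697/644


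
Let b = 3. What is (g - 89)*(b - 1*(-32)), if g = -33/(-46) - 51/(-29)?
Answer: -4039805/1334 ≈ -3028.3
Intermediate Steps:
g = 3303/1334 (g = -33*(-1/46) - 51*(-1/29) = 33/46 + 51/29 = 3303/1334 ≈ 2.4760)
(g - 89)*(b - 1*(-32)) = (3303/1334 - 89)*(3 - 1*(-32)) = -115423*(3 + 32)/1334 = -115423/1334*35 = -4039805/1334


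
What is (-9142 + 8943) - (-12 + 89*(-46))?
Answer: 3907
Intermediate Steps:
(-9142 + 8943) - (-12 + 89*(-46)) = -199 - (-12 - 4094) = -199 - 1*(-4106) = -199 + 4106 = 3907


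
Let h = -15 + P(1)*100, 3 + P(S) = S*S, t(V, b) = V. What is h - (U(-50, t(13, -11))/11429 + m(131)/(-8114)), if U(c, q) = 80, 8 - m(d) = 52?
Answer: -9969578393/46367453 ≈ -215.01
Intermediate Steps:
m(d) = -44 (m(d) = 8 - 1*52 = 8 - 52 = -44)
P(S) = -3 + S² (P(S) = -3 + S*S = -3 + S²)
h = -215 (h = -15 + (-3 + 1²)*100 = -15 + (-3 + 1)*100 = -15 - 2*100 = -15 - 200 = -215)
h - (U(-50, t(13, -11))/11429 + m(131)/(-8114)) = -215 - (80/11429 - 44/(-8114)) = -215 - (80*(1/11429) - 44*(-1/8114)) = -215 - (80/11429 + 22/4057) = -215 - 1*575998/46367453 = -215 - 575998/46367453 = -9969578393/46367453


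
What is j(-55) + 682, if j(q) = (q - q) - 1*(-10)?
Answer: 692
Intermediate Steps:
j(q) = 10 (j(q) = 0 + 10 = 10)
j(-55) + 682 = 10 + 682 = 692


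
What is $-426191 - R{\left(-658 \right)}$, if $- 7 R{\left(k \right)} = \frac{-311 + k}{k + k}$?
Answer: $- \frac{3926070523}{9212} \approx -4.2619 \cdot 10^{5}$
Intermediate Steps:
$R{\left(k \right)} = - \frac{-311 + k}{14 k}$ ($R{\left(k \right)} = - \frac{\left(-311 + k\right) \frac{1}{k + k}}{7} = - \frac{\left(-311 + k\right) \frac{1}{2 k}}{7} = - \frac{\frac{1}{2} \frac{1}{k} \left(-311 + k\right)}{7} = - \frac{-311 + k}{14 k}$)
$-426191 - R{\left(-658 \right)} = -426191 - \frac{311 - -658}{14 \left(-658\right)} = -426191 - \frac{1}{14} \left(- \frac{1}{658}\right) \left(311 + 658\right) = -426191 - \frac{1}{14} \left(- \frac{1}{658}\right) 969 = -426191 - - \frac{969}{9212} = -426191 + \frac{969}{9212} = - \frac{3926070523}{9212}$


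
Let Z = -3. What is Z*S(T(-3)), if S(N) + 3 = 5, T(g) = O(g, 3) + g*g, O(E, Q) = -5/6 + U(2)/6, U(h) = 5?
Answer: -6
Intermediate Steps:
O(E, Q) = 0 (O(E, Q) = -5/6 + 5/6 = 0)
T(g) = g**2 (T(g) = 0 + g*g = 0 + g**2 = g**2)
S(N) = 2 (S(N) = -3 + 5 = 2)
Z*S(T(-3)) = -3*2 = -6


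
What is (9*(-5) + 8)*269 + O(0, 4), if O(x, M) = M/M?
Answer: -9952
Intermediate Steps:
O(x, M) = 1
(9*(-5) + 8)*269 + O(0, 4) = (9*(-5) + 8)*269 + 1 = (-45 + 8)*269 + 1 = -37*269 + 1 = -9953 + 1 = -9952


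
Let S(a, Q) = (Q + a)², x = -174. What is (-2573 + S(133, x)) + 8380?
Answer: 7488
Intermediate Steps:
(-2573 + S(133, x)) + 8380 = (-2573 + (-174 + 133)²) + 8380 = (-2573 + (-41)²) + 8380 = (-2573 + 1681) + 8380 = -892 + 8380 = 7488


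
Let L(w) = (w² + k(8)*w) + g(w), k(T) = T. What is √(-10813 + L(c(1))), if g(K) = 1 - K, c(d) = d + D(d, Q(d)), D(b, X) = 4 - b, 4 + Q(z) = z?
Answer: 4*I*√673 ≈ 103.77*I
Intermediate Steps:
Q(z) = -4 + z
c(d) = 4 (c(d) = d + (4 - d) = 4)
L(w) = 1 + w² + 7*w (L(w) = (w² + 8*w) + (1 - w) = 1 + w² + 7*w)
√(-10813 + L(c(1))) = √(-10813 + (1 + 4² + 7*4)) = √(-10813 + (1 + 16 + 28)) = √(-10813 + 45) = √(-10768) = 4*I*√673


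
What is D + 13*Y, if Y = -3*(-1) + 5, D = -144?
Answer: -40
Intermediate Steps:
Y = 8 (Y = 3 + 5 = 8)
D + 13*Y = -144 + 13*8 = -144 + 104 = -40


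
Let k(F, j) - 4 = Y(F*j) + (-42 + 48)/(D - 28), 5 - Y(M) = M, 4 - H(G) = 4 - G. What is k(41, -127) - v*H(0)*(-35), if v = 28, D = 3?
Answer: 130394/25 ≈ 5215.8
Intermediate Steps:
H(G) = G (H(G) = 4 - (4 - G) = 4 + (-4 + G) = G)
Y(M) = 5 - M
k(F, j) = 219/25 - F*j (k(F, j) = 4 + ((5 - F*j) + (-42 + 48)/(3 - 28)) = 4 + ((5 - F*j) + 6/(-25)) = 4 + ((5 - F*j) + 6*(-1/25)) = 4 + ((5 - F*j) - 6/25) = 4 + (119/25 - F*j) = 219/25 - F*j)
k(41, -127) - v*H(0)*(-35) = (219/25 - 1*41*(-127)) - 28*0*(-35) = (219/25 + 5207) - 0*(-35) = 130394/25 - 1*0 = 130394/25 + 0 = 130394/25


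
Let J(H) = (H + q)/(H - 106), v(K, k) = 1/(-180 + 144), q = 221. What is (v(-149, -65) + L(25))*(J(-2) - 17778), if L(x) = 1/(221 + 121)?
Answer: 10881377/24624 ≈ 441.90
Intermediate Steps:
L(x) = 1/342
v(K, k) = -1/36 (v(K, k) = 1/(-36) = -1/36)
J(H) = (221 + H)/(-106 + H) (J(H) = (H + 221)/(H - 106) = (221 + H)/(-106 + H))
(v(-149, -65) + L(25))*(J(-2) - 17778) = (-1/36 + 1/342)*((221 - 2)/(-106 - 2) - 17778) = -17*(219/(-108) - 17778)/684 = -17*(-1/108*219 - 17778)/684 = -17*(-73/36 - 17778)/684 = -17/684*(-640081/36) = 10881377/24624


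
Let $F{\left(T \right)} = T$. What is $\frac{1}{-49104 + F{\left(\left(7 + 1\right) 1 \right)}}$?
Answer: $- \frac{1}{49096} \approx -2.0368 \cdot 10^{-5}$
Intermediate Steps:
$\frac{1}{-49104 + F{\left(\left(7 + 1\right) 1 \right)}} = \frac{1}{-49104 + \left(7 + 1\right) 1} = \frac{1}{-49104 + 8 \cdot 1} = \frac{1}{-49104 + 8} = \frac{1}{-49096} = - \frac{1}{49096}$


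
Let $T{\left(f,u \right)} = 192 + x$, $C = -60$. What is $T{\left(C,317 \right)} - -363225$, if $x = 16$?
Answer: $363433$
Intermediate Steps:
$T{\left(f,u \right)} = 208$ ($T{\left(f,u \right)} = 192 + 16 = 208$)
$T{\left(C,317 \right)} - -363225 = 208 - -363225 = 208 + 363225 = 363433$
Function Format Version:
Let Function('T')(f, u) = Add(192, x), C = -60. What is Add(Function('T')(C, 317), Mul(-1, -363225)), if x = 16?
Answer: 363433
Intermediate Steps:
Function('T')(f, u) = 208 (Function('T')(f, u) = Add(192, 16) = 208)
Add(Function('T')(C, 317), Mul(-1, -363225)) = Add(208, Mul(-1, -363225)) = Add(208, 363225) = 363433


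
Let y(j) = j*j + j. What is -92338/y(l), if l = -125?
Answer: -46169/7750 ≈ -5.9573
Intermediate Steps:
y(j) = j + j² (y(j) = j² + j = j + j²)
-92338/y(l) = -92338*(-1/(125*(1 - 125))) = -92338/((-125*(-124))) = -92338/15500 = -92338*1/15500 = -46169/7750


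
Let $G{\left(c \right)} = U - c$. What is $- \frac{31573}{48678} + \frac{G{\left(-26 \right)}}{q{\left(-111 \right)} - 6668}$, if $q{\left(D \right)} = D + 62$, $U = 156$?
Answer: $- \frac{73645079}{108990042} \approx -0.6757$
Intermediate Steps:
$q{\left(D \right)} = 62 + D$
$G{\left(c \right)} = 156 - c$
$- \frac{31573}{48678} + \frac{G{\left(-26 \right)}}{q{\left(-111 \right)} - 6668} = - \frac{31573}{48678} + \frac{156 - -26}{\left(62 - 111\right) - 6668} = \left(-31573\right) \frac{1}{48678} + \frac{156 + 26}{-49 - 6668} = - \frac{31573}{48678} + \frac{182}{-6717} = - \frac{31573}{48678} + 182 \left(- \frac{1}{6717}\right) = - \frac{31573}{48678} - \frac{182}{6717} = - \frac{73645079}{108990042}$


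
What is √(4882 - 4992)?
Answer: I*√110 ≈ 10.488*I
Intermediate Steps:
√(4882 - 4992) = √(-110) = I*√110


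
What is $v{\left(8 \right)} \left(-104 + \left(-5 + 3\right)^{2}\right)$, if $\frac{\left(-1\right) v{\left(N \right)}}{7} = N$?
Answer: $5600$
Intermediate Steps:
$v{\left(N \right)} = - 7 N$
$v{\left(8 \right)} \left(-104 + \left(-5 + 3\right)^{2}\right) = \left(-7\right) 8 \left(-104 + \left(-5 + 3\right)^{2}\right) = - 56 \left(-104 + \left(-2\right)^{2}\right) = - 56 \left(-104 + 4\right) = \left(-56\right) \left(-100\right) = 5600$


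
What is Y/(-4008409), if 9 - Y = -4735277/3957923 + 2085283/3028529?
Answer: -113967695437727/48047534371745510203 ≈ -2.3720e-6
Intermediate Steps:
Y = 113967695437727/11986684585267 (Y = 9 - (-4735277/3957923 + 2085283/3028529) = 9 - 1*(-6087534170324/11986684585267) = 9 + 6087534170324/11986684585267 = 113967695437727/11986684585267 ≈ 9.5079)
Y/(-4008409) = (113967695437727/11986684585267)/(-4008409) = (113967695437727/11986684585267)*(-1/4008409) = -113967695437727/48047534371745510203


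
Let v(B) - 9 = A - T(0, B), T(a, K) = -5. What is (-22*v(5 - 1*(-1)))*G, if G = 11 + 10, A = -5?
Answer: -4158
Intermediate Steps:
v(B) = 9 (v(B) = 9 + (-5 - 1*(-5)) = 9 + (-5 + 5) = 9 + 0 = 9)
G = 21
(-22*v(5 - 1*(-1)))*G = -22*9*21 = -198*21 = -4158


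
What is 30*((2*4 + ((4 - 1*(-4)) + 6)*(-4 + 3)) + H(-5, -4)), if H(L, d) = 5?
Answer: -30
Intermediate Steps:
30*((2*4 + ((4 - 1*(-4)) + 6)*(-4 + 3)) + H(-5, -4)) = 30*((2*4 + ((4 - 1*(-4)) + 6)*(-4 + 3)) + 5) = 30*((8 + ((4 + 4) + 6)*(-1)) + 5) = 30*((8 + (8 + 6)*(-1)) + 5) = 30*((8 + 14*(-1)) + 5) = 30*((8 - 14) + 5) = 30*(-6 + 5) = 30*(-1) = -30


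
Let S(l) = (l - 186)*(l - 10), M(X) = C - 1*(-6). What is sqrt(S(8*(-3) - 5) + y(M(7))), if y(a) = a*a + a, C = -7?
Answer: sqrt(8385) ≈ 91.570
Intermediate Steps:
M(X) = -1 (M(X) = -7 - 1*(-6) = -7 + 6 = -1)
y(a) = a + a**2 (y(a) = a**2 + a = a + a**2)
S(l) = (-186 + l)*(-10 + l)
sqrt(S(8*(-3) - 5) + y(M(7))) = sqrt((1860 + (8*(-3) - 5)**2 - 196*(8*(-3) - 5)) - (1 - 1)) = sqrt((1860 + (-24 - 5)**2 - 196*(-24 - 5)) - 1*0) = sqrt((1860 + (-29)**2 - 196*(-29)) + 0) = sqrt((1860 + 841 + 5684) + 0) = sqrt(8385 + 0) = sqrt(8385)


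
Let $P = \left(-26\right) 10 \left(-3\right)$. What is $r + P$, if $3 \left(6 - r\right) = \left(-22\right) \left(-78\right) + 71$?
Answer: $\frac{571}{3} \approx 190.33$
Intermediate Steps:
$r = - \frac{1769}{3}$ ($r = 6 - \frac{\left(-22\right) \left(-78\right) + 71}{3} = 6 - \frac{1716 + 71}{3} = 6 - \frac{1787}{3} = - \frac{1769}{3} \approx -589.67$)
$P = 780$ ($P = \left(-260\right) \left(-3\right) = 780$)
$r + P = - \frac{1769}{3} + 780 = \frac{571}{3}$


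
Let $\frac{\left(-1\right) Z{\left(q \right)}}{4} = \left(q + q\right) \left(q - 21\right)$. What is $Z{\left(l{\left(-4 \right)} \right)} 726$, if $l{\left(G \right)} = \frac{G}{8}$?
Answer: $-62436$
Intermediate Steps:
$l{\left(G \right)} = \frac{G}{8}$ ($l{\left(G \right)} = G \frac{1}{8} = \frac{G}{8}$)
$Z{\left(q \right)} = - 8 q \left(-21 + q\right)$ ($Z{\left(q \right)} = - 4 \left(q + q\right) \left(q - 21\right) = - 4 \cdot 2 q \left(-21 + q\right) = - 8 q \left(-21 + q\right)$)
$Z{\left(l{\left(-4 \right)} \right)} 726 = 8 \cdot \frac{1}{8} \left(-4\right) \left(21 - \frac{1}{8} \left(-4\right)\right) 726 = 8 \left(- \frac{1}{2}\right) \left(21 - - \frac{1}{2}\right) 726 = 8 \left(- \frac{1}{2}\right) \left(21 + \frac{1}{2}\right) 726 = 8 \left(- \frac{1}{2}\right) \frac{43}{2} \cdot 726 = \left(-86\right) 726 = -62436$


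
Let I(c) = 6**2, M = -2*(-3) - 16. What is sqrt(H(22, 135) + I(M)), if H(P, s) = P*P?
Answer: 2*sqrt(130) ≈ 22.803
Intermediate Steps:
H(P, s) = P**2
M = -10 (M = 6 - 16 = -10)
I(c) = 36
sqrt(H(22, 135) + I(M)) = sqrt(22**2 + 36) = sqrt(484 + 36) = sqrt(520) = 2*sqrt(130)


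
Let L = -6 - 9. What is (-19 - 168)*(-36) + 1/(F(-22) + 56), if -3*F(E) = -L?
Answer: 343333/51 ≈ 6732.0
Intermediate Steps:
L = -15
F(E) = -5 (F(E) = -(-1)*(-15)/3 = -1/3*15 = -5)
(-19 - 168)*(-36) + 1/(F(-22) + 56) = (-19 - 168)*(-36) + 1/(-5 + 56) = -187*(-36) + 1/51 = 6732 + 1/51 = 343333/51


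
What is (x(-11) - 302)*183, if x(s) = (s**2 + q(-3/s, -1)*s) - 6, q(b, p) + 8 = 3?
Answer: -24156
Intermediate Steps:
q(b, p) = -5 (q(b, p) = -8 + 3 = -5)
x(s) = -6 + s**2 - 5*s (x(s) = (s**2 - 5*s) - 6 = -6 + s**2 - 5*s)
(x(-11) - 302)*183 = ((-6 + (-11)**2 - 5*(-11)) - 302)*183 = ((-6 + 121 + 55) - 302)*183 = (170 - 302)*183 = -132*183 = -24156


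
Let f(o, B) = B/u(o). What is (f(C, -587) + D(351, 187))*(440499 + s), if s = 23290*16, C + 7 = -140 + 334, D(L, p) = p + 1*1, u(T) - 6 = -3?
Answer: -18702197/3 ≈ -6.2341e+6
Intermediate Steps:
u(T) = 3 (u(T) = 6 - 3 = 3)
D(L, p) = 1 + p (D(L, p) = p + 1 = 1 + p)
C = 187 (C = -7 + (-140 + 334) = -7 + 194 = 187)
f(o, B) = B/3
s = 372640
(f(C, -587) + D(351, 187))*(440499 + s) = ((⅓)*(-587) + (1 + 187))*(440499 + 372640) = (-587/3 + 188)*813139 = -23/3*813139 = -18702197/3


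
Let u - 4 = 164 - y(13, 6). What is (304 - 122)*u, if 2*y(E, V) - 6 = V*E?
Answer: 22932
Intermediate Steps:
y(E, V) = 3 + E*V/2 (y(E, V) = 3 + (V*E)/2 = 3 + (E*V)/2 = 3 + E*V/2)
u = 126 (u = 4 + (164 - (3 + (½)*13*6)) = 4 + (164 - (3 + 39)) = 4 + (164 - 1*42) = 4 + (164 - 42) = 4 + 122 = 126)
(304 - 122)*u = (304 - 122)*126 = 182*126 = 22932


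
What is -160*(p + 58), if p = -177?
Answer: 19040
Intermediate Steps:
-160*(p + 58) = -160*(-177 + 58) = -160*(-119) = 19040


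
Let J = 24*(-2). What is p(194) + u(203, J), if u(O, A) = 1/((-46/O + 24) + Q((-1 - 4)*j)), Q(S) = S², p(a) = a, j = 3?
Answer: 9797397/50501 ≈ 194.00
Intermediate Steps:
J = -48
u(O, A) = 1/(249 - 46/O) (u(O, A) = 1/((-46/O + 24) + ((-1 - 4)*3)²) = 1/((24 - 46/O) + (-5*3)²) = 1/((24 - 46/O) + (-15)²) = 1/((24 - 46/O) + 225) = 1/(249 - 46/O))
p(194) + u(203, J) = 194 + 203/(-46 + 249*203) = 194 + 203/(-46 + 50547) = 194 + 203/50501 = 9797397/50501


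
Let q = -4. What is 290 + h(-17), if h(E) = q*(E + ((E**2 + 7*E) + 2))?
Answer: -330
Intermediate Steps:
h(E) = -8 - 32*E - 4*E**2 (h(E) = -4*(E + ((E**2 + 7*E) + 2)) = -4*(E + (2 + E**2 + 7*E)) = -4*(2 + E**2 + 8*E) = -8 - 32*E - 4*E**2)
290 + h(-17) = 290 + (-8 - 32*(-17) - 4*(-17)**2) = 290 + (-8 + 544 - 4*289) = 290 + (-8 + 544 - 1156) = 290 - 620 = -330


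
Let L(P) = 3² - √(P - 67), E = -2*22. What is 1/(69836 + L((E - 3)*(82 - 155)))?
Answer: 1/69787 ≈ 1.4329e-5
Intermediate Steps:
E = -44
L(P) = 9 - √(-67 + P)
1/(69836 + L((E - 3)*(82 - 155))) = 1/(69836 + (9 - √(-67 + (-44 - 3)*(82 - 155)))) = 1/(69836 + (9 - √(-67 - 47*(-73)))) = 1/(69836 + (9 - √(-67 + 3431))) = 1/(69836 + (9 - √3364)) = 1/(69836 + (9 - 1*58)) = 1/(69836 + (9 - 58)) = 1/(69836 - 49) = 1/69787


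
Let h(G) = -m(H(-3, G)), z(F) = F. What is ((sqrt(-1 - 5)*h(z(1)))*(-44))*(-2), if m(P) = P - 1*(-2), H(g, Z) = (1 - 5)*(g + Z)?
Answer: -880*I*sqrt(6) ≈ -2155.6*I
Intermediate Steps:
H(g, Z) = -4*Z - 4*g (H(g, Z) = -4*(Z + g) = -4*Z - 4*g)
m(P) = 2 + P (m(P) = P + 2 = 2 + P)
h(G) = -14 + 4*G (h(G) = -(2 + (-4*G - 4*(-3))) = -(2 + (-4*G + 12)) = -(2 + (12 - 4*G)) = -(14 - 4*G) = -14 + 4*G)
((sqrt(-1 - 5)*h(z(1)))*(-44))*(-2) = ((sqrt(-1 - 5)*(-14 + 4*1))*(-44))*(-2) = ((sqrt(-6)*(-14 + 4))*(-44))*(-2) = (((I*sqrt(6))*(-10))*(-44))*(-2) = (-10*I*sqrt(6)*(-44))*(-2) = (440*I*sqrt(6))*(-2) = -880*I*sqrt(6)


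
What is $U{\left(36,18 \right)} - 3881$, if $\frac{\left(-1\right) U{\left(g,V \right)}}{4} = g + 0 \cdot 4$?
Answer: $-4025$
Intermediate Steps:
$U{\left(g,V \right)} = - 4 g$ ($U{\left(g,V \right)} = - 4 \left(g + 0 \cdot 4\right) = - 4 \left(g + 0\right) = - 4 g$)
$U{\left(36,18 \right)} - 3881 = \left(-4\right) 36 - 3881 = -144 - 3881 = -4025$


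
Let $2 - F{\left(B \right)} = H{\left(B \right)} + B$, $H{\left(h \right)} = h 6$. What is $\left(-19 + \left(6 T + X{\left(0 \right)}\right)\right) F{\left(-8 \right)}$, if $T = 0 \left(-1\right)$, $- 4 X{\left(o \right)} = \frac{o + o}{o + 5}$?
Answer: $-1102$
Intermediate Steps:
$H{\left(h \right)} = 6 h$
$X{\left(o \right)} = - \frac{o}{2 \left(5 + o\right)}$ ($X{\left(o \right)} = - \frac{\left(o + o\right) \frac{1}{o + 5}}{4} = - \frac{2 o \frac{1}{5 + o}}{4} = - \frac{o}{2 \left(5 + o\right)}$)
$T = 0$
$F{\left(B \right)} = 2 - 7 B$ ($F{\left(B \right)} = 2 - \left(6 B + B\right) = 2 - 7 B$)
$\left(-19 + \left(6 T + X{\left(0 \right)}\right)\right) F{\left(-8 \right)} = \left(-19 + \left(6 \cdot 0 - \frac{0}{10 + 2 \cdot 0}\right)\right) \left(2 - -56\right) = \left(-19 + \left(0 - \frac{0}{10 + 0}\right)\right) \left(2 + 56\right) = \left(-19 + \left(0 - \frac{0}{10}\right)\right) 58 = \left(-19 + \left(0 - 0 \cdot \frac{1}{10}\right)\right) 58 = \left(-19 + \left(0 + 0\right)\right) 58 = \left(-19 + 0\right) 58 = \left(-19\right) 58 = -1102$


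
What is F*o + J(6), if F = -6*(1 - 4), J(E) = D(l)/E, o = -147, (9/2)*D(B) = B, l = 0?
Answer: -2646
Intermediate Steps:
D(B) = 2*B/9
J(E) = 0 (J(E) = ((2/9)*0)/E = 0/E = 0)
F = 18 (F = -6*(-3) = 18)
F*o + J(6) = 18*(-147) + 0 = -2646 + 0 = -2646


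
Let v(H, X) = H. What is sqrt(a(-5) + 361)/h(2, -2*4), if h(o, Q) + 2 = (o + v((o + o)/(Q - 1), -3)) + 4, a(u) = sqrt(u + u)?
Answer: 9*sqrt(361 + I*sqrt(10))/32 ≈ 5.3438 + 0.023405*I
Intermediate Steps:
a(u) = sqrt(2)*sqrt(u) (a(u) = sqrt(2*u) = sqrt(2)*sqrt(u))
h(o, Q) = 2 + o + 2*o/(-1 + Q) (h(o, Q) = -2 + ((o + (o + o)/(Q - 1)) + 4) = -2 + ((o + (2*o)/(-1 + Q)) + 4) = -2 + ((o + 2*o/(-1 + Q)) + 4) = -2 + (4 + o + 2*o/(-1 + Q)) = 2 + o + 2*o/(-1 + Q))
sqrt(a(-5) + 361)/h(2, -2*4) = sqrt(sqrt(2)*sqrt(-5) + 361)/(((2*2 + (-1 - 2*4)*(2 + 2))/(-1 - 2*4))) = sqrt(sqrt(2)*(I*sqrt(5)) + 361)/(((4 + (-1 - 8)*4)/(-1 - 8))) = sqrt(I*sqrt(10) + 361)/(((4 - 9*4)/(-9))) = sqrt(361 + I*sqrt(10))/((-(4 - 36)/9)) = sqrt(361 + I*sqrt(10))/((-1/9*(-32))) = sqrt(361 + I*sqrt(10))/(32/9) = sqrt(361 + I*sqrt(10))*(9/32) = 9*sqrt(361 + I*sqrt(10))/32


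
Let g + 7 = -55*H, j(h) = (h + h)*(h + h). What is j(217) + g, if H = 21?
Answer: 187194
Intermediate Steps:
j(h) = 4*h² (j(h) = (2*h)*(2*h) = 4*h²)
g = -1162 (g = -7 - 55*21 = -7 - 1155 = -1162)
j(217) + g = 4*217² - 1162 = 4*47089 - 1162 = 188356 - 1162 = 187194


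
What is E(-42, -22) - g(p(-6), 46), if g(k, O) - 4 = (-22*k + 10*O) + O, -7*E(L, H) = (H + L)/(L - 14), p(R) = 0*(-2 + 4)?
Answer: -24998/49 ≈ -510.16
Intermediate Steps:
p(R) = 0 (p(R) = 0*2 = 0)
E(L, H) = -(H + L)/(7*(-14 + L)) (E(L, H) = -(H + L)/(7*(L - 14)) = -(H + L)/(7*(-14 + L)))
g(k, O) = 4 - 22*k + 11*O (g(k, O) = 4 + ((-22*k + 10*O) + O) = 4 + (-22*k + 11*O) = 4 - 22*k + 11*O)
E(-42, -22) - g(p(-6), 46) = (-1*(-22) - 1*(-42))/(7*(-14 - 42)) - (4 - 22*0 + 11*46) = (1/7)*(22 + 42)/(-56) - (4 + 0 + 506) = (1/7)*(-1/56)*64 - 1*510 = -8/49 - 510 = -24998/49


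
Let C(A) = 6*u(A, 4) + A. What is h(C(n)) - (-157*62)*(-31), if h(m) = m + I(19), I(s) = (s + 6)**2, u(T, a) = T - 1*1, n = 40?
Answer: -300855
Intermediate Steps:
u(T, a) = -1 + T (u(T, a) = T - 1 = -1 + T)
I(s) = (6 + s)**2
C(A) = -6 + 7*A (C(A) = 6*(-1 + A) + A = (-6 + 6*A) + A = -6 + 7*A)
h(m) = 625 + m (h(m) = m + (6 + 19)**2 = m + 25**2 = m + 625 = 625 + m)
h(C(n)) - (-157*62)*(-31) = (625 + (-6 + 7*40)) - (-157*62)*(-31) = (625 + (-6 + 280)) - (-9734)*(-31) = (625 + 274) - 1*301754 = 899 - 301754 = -300855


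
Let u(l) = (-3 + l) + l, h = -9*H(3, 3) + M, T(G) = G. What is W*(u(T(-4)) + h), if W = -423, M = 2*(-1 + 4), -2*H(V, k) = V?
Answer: -7191/2 ≈ -3595.5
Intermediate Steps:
H(V, k) = -V/2
M = 6 (M = 2*3 = 6)
h = 39/2 (h = -(-9)*3/2 + 6 = -9*(-3/2) + 6 = 27/2 + 6 = 39/2 ≈ 19.500)
u(l) = -3 + 2*l
W*(u(T(-4)) + h) = -423*((-3 + 2*(-4)) + 39/2) = -423*((-3 - 8) + 39/2) = -423*(-11 + 39/2) = -423*17/2 = -7191/2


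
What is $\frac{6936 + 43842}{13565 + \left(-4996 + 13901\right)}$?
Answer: $\frac{1209}{535} \approx 2.2598$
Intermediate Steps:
$\frac{6936 + 43842}{13565 + \left(-4996 + 13901\right)} = \frac{50778}{13565 + 8905} = \frac{50778}{22470} = 50778 \cdot \frac{1}{22470} = \frac{1209}{535}$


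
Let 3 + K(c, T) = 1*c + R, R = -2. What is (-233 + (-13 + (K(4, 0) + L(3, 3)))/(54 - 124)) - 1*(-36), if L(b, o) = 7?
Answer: -1969/10 ≈ -196.90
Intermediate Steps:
K(c, T) = -5 + c (K(c, T) = -3 + (1*c - 2) = -3 + (c - 2) = -3 + (-2 + c) = -5 + c)
(-233 + (-13 + (K(4, 0) + L(3, 3)))/(54 - 124)) - 1*(-36) = (-233 + (-13 + ((-5 + 4) + 7))/(54 - 124)) - 1*(-36) = (-233 + (-13 + (-1 + 7))/(-70)) + 36 = (-233 + (-13 + 6)*(-1/70)) + 36 = (-233 - 7*(-1/70)) + 36 = (-233 + ⅒) + 36 = -2329/10 + 36 = -1969/10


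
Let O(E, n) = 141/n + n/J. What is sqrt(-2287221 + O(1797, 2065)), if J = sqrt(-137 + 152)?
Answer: sqrt(-87779022098040 + 5283374775*sqrt(15))/6195 ≈ 1512.2*I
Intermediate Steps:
J = sqrt(15) ≈ 3.8730
O(E, n) = 141/n + n*sqrt(15)/15 (O(E, n) = 141/n + n/(sqrt(15)) = 141/n + n*(sqrt(15)/15) = 141/n + n*sqrt(15)/15)
sqrt(-2287221 + O(1797, 2065)) = sqrt(-2287221 + (141/2065 + (1/15)*2065*sqrt(15))) = sqrt(-2287221 + (141*(1/2065) + 413*sqrt(15)/3)) = sqrt(-2287221 + (141/2065 + 413*sqrt(15)/3)) = sqrt(-4723111224/2065 + 413*sqrt(15)/3)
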